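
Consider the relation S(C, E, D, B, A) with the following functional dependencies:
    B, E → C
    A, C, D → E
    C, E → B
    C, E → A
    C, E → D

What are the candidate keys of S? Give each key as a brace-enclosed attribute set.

{A, C, D}, {B, E}, {C, E}

Closure of {B, E} is {A, B, C, D, E}, the whole schema; {B, E} is a candidate key.
Closure of {C, E} is {A, B, C, D, E}, the whole schema; {C, E} is a candidate key.
Closure of {A, C, D} is {A, B, C, D, E}, the whole schema; {A, C, D} is a candidate key.
These are minimal and exhaustive — every other superkey contains one of them.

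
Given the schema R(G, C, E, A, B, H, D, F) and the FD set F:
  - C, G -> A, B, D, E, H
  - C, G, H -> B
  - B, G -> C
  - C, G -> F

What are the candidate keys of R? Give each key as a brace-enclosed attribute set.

{B, G}, {C, G}

Attributes never on any right-hand side: {G} — every candidate key must contain it.
Closure of {B, G} is {A, B, C, D, E, F, G, H}, the whole schema; {B, G} is a candidate key.
Closure of {C, G} is {A, B, C, D, E, F, G, H}, the whole schema; {C, G} is a candidate key.
These are minimal and exhaustive — every other superkey contains one of them.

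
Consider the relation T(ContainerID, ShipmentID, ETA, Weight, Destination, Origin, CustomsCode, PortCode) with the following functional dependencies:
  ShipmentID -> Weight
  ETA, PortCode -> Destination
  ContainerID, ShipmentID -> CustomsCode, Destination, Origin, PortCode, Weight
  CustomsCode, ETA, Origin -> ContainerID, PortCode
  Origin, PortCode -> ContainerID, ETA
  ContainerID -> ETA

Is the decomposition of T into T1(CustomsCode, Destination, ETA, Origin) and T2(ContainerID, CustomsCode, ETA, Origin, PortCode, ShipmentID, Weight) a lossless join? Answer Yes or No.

Yes

The shared attributes are {CustomsCode, ETA, Origin} and {CustomsCode, ETA, Origin}⁺ = {ContainerID, CustomsCode, Destination, ETA, Origin, PortCode}.
Since T1 ⊆ {ContainerID, CustomsCode, Destination, ETA, Origin, PortCode}, the intersection is a superkey of T1; the decomposition is lossless.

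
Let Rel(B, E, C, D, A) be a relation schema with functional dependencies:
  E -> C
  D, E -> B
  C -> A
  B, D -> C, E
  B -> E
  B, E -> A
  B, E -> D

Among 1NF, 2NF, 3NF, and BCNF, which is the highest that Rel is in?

Candidate keys: {B}, {D, E}. Prime attributes: {B, D, E}.
For E -> C we have {E}⁺ = {A, C, E}; {E} is not a superkey, so BCNF fails.
Because {C} is non-prime and the left side of E -> C is not a superkey, the relation is not in 3NF.
The proper key subset {E} of {D, E} determines non-prime {A, C}, so the relation is not even in 2NF.

1NF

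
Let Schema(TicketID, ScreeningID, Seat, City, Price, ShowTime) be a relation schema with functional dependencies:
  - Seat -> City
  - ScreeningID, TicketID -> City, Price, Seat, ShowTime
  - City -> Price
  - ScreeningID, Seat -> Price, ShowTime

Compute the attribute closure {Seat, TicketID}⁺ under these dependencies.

Start with {Seat, TicketID}.
Seat -> City applies; add {City} → now {City, Seat, TicketID}.
City -> Price applies; add {Price} → now {City, Price, Seat, TicketID}.
No further FD applies.

{City, Price, Seat, TicketID}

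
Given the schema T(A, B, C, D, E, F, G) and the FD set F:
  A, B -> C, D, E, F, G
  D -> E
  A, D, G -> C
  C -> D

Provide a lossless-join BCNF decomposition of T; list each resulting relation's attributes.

{A, B, D, F, G}; {A, C, G}; {C, D}; {D, E}

Candidate key of the original relation: {A, B}.
In {A, B, C, D, E, F, G}, {D} is not a superkey ({D}⁺ restricted to this set is {D, E}), so split on D -> E into {D, E} and {A, B, C, D, F, G}.
{D, E} has no BCNF violation.
In {A, B, C, D, F, G}, {A, D, G} is not a superkey ({A, D, G}⁺ restricted to this set is {A, C, D, G}), so split on A, D, G -> C into {A, C, D, G} and {A, B, D, F, G}.
In {A, C, D, G}, {C} is not a superkey ({C}⁺ restricted to this set is {C, D}), so split on C -> D into {C, D} and {A, C, G}.
{C, D} has no BCNF violation.
{A, C, G} has no BCNF violation.
{A, B, D, F, G} has no BCNF violation.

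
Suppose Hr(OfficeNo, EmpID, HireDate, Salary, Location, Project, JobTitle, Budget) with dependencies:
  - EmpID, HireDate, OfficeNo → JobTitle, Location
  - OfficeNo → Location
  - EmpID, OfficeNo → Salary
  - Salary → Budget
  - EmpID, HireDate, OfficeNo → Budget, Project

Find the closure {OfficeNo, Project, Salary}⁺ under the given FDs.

{Budget, Location, OfficeNo, Project, Salary}

Start with {OfficeNo, Project, Salary}.
OfficeNo → Location applies; add {Location} → now {Location, OfficeNo, Project, Salary}.
Salary → Budget applies; add {Budget} → now {Budget, Location, OfficeNo, Project, Salary}.
No further FD applies.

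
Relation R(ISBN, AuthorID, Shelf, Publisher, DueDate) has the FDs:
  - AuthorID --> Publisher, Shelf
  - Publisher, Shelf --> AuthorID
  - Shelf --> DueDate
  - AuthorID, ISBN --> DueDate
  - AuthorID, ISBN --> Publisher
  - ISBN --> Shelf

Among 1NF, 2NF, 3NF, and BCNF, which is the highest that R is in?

1NF

Candidate keys: {AuthorID, ISBN}, {ISBN, Publisher}. Prime attributes: {AuthorID, ISBN, Publisher}.
AuthorID --> Publisher, Shelf: {AuthorID}⁺ = {AuthorID, DueDate, Publisher, Shelf}, which is not all of the attributes, so the left side is not a superkey — BCNF is violated.
AuthorID --> Publisher, Shelf has non-prime {Shelf} on the right and a non-superkey on the left, so 3NF fails.
Since {AuthorID} ⊂ {AuthorID, ISBN} and {AuthorID}⁺ ⊇ {DueDate, Shelf} with {DueDate, Shelf} non-prime, there is a partial dependency; 2NF fails.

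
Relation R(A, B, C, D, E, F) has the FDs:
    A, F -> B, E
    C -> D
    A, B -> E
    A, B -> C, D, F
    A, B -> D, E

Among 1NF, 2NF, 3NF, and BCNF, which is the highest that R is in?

Candidate keys: {A, B}, {A, F}. Prime attributes: {A, B, F}.
C -> D: {C}⁺ = {C, D}, which is not all of the attributes, so the left side is not a superkey — BCNF is violated.
C -> D has non-prime {D} on the right and a non-superkey on the left, so 3NF fails.
No non-prime attribute depends on a proper subset of any candidate key, so 2NF holds.

2NF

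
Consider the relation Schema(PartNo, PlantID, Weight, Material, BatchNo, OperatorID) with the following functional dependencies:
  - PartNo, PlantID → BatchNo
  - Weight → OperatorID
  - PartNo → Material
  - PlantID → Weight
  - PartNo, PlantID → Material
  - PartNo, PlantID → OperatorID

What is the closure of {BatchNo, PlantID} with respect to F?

Start with {BatchNo, PlantID}.
PlantID → Weight applies; add {Weight} → now {BatchNo, PlantID, Weight}.
Weight → OperatorID applies; add {OperatorID} → now {BatchNo, OperatorID, PlantID, Weight}.
No further FD applies.

{BatchNo, OperatorID, PlantID, Weight}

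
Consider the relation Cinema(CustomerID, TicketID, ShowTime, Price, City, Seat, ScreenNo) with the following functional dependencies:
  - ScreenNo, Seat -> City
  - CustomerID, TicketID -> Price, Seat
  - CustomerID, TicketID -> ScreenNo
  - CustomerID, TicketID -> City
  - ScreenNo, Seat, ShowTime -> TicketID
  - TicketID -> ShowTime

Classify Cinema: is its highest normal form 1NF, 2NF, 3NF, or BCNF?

Candidate keys: {CustomerID, ScreenNo, Seat, ShowTime}, {CustomerID, TicketID}. Prime attributes: {CustomerID, ScreenNo, Seat, ShowTime, TicketID}.
For ScreenNo, Seat -> City we have {ScreenNo, Seat}⁺ = {City, ScreenNo, Seat}; {ScreenNo, Seat} is not a superkey, so BCNF fails.
ScreenNo, Seat -> City determines the non-prime attribute {City} from a non-superkey — 3NF is violated.
Since {ScreenNo, Seat} ⊂ {CustomerID, ScreenNo, Seat, ShowTime} and {ScreenNo, Seat}⁺ ⊇ {City} with {City} non-prime, there is a partial dependency; 2NF fails.

1NF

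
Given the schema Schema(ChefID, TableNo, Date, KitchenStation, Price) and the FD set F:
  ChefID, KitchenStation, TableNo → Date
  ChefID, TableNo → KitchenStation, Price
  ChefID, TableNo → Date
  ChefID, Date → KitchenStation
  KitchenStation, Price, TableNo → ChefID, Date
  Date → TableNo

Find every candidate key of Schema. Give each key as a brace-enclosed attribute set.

{ChefID, Date} is a candidate key since {ChefID, Date}⁺ = {ChefID, Date, KitchenStation, Price, TableNo} covers every attribute.
{ChefID, TableNo} is a candidate key since {ChefID, TableNo}⁺ = {ChefID, Date, KitchenStation, Price, TableNo} covers every attribute.
{Date, KitchenStation, Price} is a candidate key since {Date, KitchenStation, Price}⁺ = {ChefID, Date, KitchenStation, Price, TableNo} covers every attribute.
{KitchenStation, Price, TableNo} is a candidate key since {KitchenStation, Price, TableNo}⁺ = {ChefID, Date, KitchenStation, Price, TableNo} covers every attribute.
No proper subset of any of these is a key, and no other minimal superkey exists.

{ChefID, Date}, {ChefID, TableNo}, {Date, KitchenStation, Price}, {KitchenStation, Price, TableNo}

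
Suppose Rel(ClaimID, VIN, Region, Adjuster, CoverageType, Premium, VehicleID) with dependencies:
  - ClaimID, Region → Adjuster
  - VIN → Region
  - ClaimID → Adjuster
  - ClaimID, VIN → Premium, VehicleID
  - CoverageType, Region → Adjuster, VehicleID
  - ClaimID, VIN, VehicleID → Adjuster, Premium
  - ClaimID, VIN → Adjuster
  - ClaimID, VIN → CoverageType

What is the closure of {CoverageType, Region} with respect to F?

Start with {CoverageType, Region}.
CoverageType, Region → Adjuster, VehicleID applies; add {Adjuster, VehicleID} → now {Adjuster, CoverageType, Region, VehicleID}.
No further FD applies.

{Adjuster, CoverageType, Region, VehicleID}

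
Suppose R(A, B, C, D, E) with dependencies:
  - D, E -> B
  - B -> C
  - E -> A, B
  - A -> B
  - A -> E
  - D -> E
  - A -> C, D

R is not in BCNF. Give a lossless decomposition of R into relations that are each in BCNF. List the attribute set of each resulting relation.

Candidate keys of the original relation: {A}, {D}, {E}.
In {A, B, C, D, E}, {B} is not a superkey ({B}⁺ restricted to this set is {B, C}), so split on B -> C into {B, C} and {A, B, D, E}.
{B, C} is in BCNF.
{A, B, D, E} is in BCNF.

{A, B, D, E}; {B, C}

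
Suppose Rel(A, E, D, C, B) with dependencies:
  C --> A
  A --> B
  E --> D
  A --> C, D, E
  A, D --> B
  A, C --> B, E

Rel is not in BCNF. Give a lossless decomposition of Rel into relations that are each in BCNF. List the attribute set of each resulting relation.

Candidate keys of the original relation: {A}, {C}.
Within {A, B, C, D, E}: {E}⁺ ∩ {A, B, C, D, E} = {D, E}, not the whole set, so E --> D violates BCNF; decompose into {D, E} and {A, B, C, E}.
{D, E} has no BCNF violation.
{A, B, C, E} has no BCNF violation.

{A, B, C, E}; {D, E}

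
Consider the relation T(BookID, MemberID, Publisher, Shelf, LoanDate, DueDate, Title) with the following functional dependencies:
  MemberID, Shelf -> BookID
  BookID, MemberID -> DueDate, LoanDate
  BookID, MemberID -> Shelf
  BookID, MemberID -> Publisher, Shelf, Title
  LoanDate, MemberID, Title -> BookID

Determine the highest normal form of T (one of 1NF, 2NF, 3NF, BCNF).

BCNF

Candidate keys: {BookID, MemberID}, {LoanDate, MemberID, Title}, {MemberID, Shelf}. Prime attributes: {BookID, LoanDate, MemberID, Shelf, Title}.
Each dependency's left side is a superkey — BCNF holds.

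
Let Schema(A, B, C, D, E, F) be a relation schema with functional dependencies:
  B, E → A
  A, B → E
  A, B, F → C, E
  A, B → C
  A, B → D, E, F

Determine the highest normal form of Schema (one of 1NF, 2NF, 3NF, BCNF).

Candidate keys: {A, B}, {B, E}. Prime attributes: {A, B, E}.
Every FD has a superkey on the left, so the relation is in BCNF.

BCNF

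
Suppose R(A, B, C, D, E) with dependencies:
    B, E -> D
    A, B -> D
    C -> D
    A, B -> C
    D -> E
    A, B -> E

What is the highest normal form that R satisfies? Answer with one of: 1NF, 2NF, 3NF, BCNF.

2NF

Candidate key: {A, B}. Prime attributes: {A, B}.
B, E -> D breaks BCNF: {B, E}⁺ = {B, D, E}, so {B, E} is not a superkey.
B, E -> D has non-prime {D} on the right and a non-superkey on the left, so 3NF fails.
No proper subset of a key has a non-prime attribute in its closure, so there is no partial dependency; 2NF holds.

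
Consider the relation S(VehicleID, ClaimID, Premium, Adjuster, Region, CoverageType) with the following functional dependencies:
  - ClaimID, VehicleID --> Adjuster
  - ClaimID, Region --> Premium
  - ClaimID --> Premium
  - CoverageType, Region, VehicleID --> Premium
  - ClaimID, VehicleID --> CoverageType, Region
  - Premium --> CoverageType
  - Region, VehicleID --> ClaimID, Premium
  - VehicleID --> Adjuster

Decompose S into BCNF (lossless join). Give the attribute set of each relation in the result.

Candidate keys of the original relation: {ClaimID, VehicleID}, {Region, VehicleID}.
{Adjuster, ClaimID, CoverageType, Premium, Region, VehicleID}: {ClaimID, Region} determines {ClaimID, CoverageType, Premium, Region} here but is not a superkey — split on ClaimID, Region --> CoverageType, Premium, giving {ClaimID, CoverageType, Premium, Region} and {Adjuster, ClaimID, Region, VehicleID}.
{ClaimID, CoverageType, Premium, Region}: {ClaimID} determines {ClaimID, CoverageType, Premium} here but is not a superkey — split on ClaimID --> CoverageType, Premium, giving {ClaimID, CoverageType, Premium} and {ClaimID, Region}.
{ClaimID, CoverageType, Premium}: {Premium} determines {CoverageType, Premium} here but is not a superkey — split on Premium --> CoverageType, giving {CoverageType, Premium} and {ClaimID, Premium}.
{CoverageType, Premium} is in BCNF.
{ClaimID, Premium} is in BCNF.
{ClaimID, Region} is in BCNF.
{Adjuster, ClaimID, Region, VehicleID}: {VehicleID} determines {Adjuster, VehicleID} here but is not a superkey — split on VehicleID --> Adjuster, giving {Adjuster, VehicleID} and {ClaimID, Region, VehicleID}.
{Adjuster, VehicleID} is in BCNF.
{ClaimID, Region, VehicleID} is in BCNF.

{Adjuster, VehicleID}; {ClaimID, Premium}; {ClaimID, Region, VehicleID}; {CoverageType, Premium}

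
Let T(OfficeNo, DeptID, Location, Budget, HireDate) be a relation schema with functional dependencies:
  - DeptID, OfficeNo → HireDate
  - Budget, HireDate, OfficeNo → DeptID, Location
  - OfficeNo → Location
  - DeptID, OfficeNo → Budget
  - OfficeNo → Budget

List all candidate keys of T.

No FD produces {OfficeNo}, so it must be in every candidate key.
{DeptID, OfficeNo}⁺ = {Budget, DeptID, HireDate, Location, OfficeNo}, which is every attribute, so {DeptID, OfficeNo} is a candidate key.
{HireDate, OfficeNo}⁺ = {Budget, DeptID, HireDate, Location, OfficeNo}, which is every attribute, so {HireDate, OfficeNo} is a candidate key.
No proper subset of any of these is a key, and no other minimal superkey exists.

{DeptID, OfficeNo}, {HireDate, OfficeNo}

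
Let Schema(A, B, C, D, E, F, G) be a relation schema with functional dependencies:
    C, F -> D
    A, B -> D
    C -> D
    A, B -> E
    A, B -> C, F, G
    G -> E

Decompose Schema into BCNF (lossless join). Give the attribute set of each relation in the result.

{A, B, C, F, G}; {C, D}; {E, G}

Candidate key of the original relation: {A, B}.
In {A, B, C, D, E, F, G}, {C, F} is not a superkey ({C, F}⁺ restricted to this set is {C, D, F}), so split on C, F -> D into {C, D, F} and {A, B, C, E, F, G}.
In {C, D, F}, {C} is not a superkey ({C}⁺ restricted to this set is {C, D}), so split on C -> D into {C, D} and {C, F}.
{C, D}: every determinant is a superkey — BCNF.
{C, F}: every determinant is a superkey — BCNF.
In {A, B, C, E, F, G}, {G} is not a superkey ({G}⁺ restricted to this set is {E, G}), so split on G -> E into {E, G} and {A, B, C, F, G}.
{E, G}: every determinant is a superkey — BCNF.
{A, B, C, F, G}: every determinant is a superkey — BCNF.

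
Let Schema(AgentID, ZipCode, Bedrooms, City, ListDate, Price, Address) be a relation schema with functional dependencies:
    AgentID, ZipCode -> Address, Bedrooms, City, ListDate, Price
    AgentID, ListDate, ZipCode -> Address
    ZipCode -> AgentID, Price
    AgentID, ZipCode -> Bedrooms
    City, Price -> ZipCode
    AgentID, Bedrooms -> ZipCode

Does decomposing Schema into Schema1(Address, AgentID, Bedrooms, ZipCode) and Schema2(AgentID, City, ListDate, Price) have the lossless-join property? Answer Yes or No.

Common attributes: {AgentID}; their closure is {AgentID}.
Neither Schema1 nor Schema2 is contained in that closure, so the decomposition is lossy.

No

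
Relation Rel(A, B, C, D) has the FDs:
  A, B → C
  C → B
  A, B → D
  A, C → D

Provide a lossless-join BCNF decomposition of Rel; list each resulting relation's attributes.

Candidate keys of the original relation: {A, B}, {A, C}.
Within {A, B, C, D}: {C}⁺ ∩ {A, B, C, D} = {B, C}, not the whole set, so C → B violates BCNF; decompose into {B, C} and {A, C, D}.
{B, C} is in BCNF.
{A, C, D} is in BCNF.

{A, C, D}; {B, C}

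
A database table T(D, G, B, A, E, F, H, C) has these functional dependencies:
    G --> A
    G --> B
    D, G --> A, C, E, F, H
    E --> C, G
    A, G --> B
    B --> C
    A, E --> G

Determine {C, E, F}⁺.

Start with {C, E, F}.
E --> C, G applies; add {G} → now {C, E, F, G}.
G --> A applies; add {A} → now {A, C, E, F, G}.
G --> B applies; add {B} → now {A, B, C, E, F, G}.
No further FD applies.

{A, B, C, E, F, G}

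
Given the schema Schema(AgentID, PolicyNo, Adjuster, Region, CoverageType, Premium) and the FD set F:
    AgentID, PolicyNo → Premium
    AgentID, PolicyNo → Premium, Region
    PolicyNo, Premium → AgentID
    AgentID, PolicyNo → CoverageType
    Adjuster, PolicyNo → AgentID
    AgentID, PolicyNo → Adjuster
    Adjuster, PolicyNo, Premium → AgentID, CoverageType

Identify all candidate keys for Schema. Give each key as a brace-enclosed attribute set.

{Adjuster, PolicyNo}, {AgentID, PolicyNo}, {PolicyNo, Premium}

No FD produces {PolicyNo}, so it must be in every candidate key.
{Adjuster, PolicyNo}⁺ = {Adjuster, AgentID, CoverageType, PolicyNo, Premium, Region}, which is every attribute, so {Adjuster, PolicyNo} is a candidate key.
{AgentID, PolicyNo}⁺ = {Adjuster, AgentID, CoverageType, PolicyNo, Premium, Region}, which is every attribute, so {AgentID, PolicyNo} is a candidate key.
{PolicyNo, Premium}⁺ = {Adjuster, AgentID, CoverageType, PolicyNo, Premium, Region}, which is every attribute, so {PolicyNo, Premium} is a candidate key.
These are minimal and exhaustive — every other superkey contains one of them.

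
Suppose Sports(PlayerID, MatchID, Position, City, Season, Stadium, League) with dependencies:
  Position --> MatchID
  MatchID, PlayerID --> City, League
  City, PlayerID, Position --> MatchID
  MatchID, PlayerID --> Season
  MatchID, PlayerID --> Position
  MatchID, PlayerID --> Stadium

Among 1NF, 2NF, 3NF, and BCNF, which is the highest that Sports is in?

3NF

Candidate keys: {MatchID, PlayerID}, {PlayerID, Position}. Prime attributes: {MatchID, PlayerID, Position}.
Position --> MatchID: {Position}⁺ = {MatchID, Position}, which is not all of the attributes, so the left side is not a superkey — BCNF is violated.
Its right-hand attributes {MatchID} are all prime, as are those of every other non-superkey FD — the relation is in 3NF.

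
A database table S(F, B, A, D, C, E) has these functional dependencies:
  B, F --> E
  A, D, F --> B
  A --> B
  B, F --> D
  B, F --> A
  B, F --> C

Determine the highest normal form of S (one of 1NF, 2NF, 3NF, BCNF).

3NF

Candidate keys: {A, F}, {B, F}. Prime attributes: {A, B, F}.
For A --> B we have {A}⁺ = {A, B}; {A} is not a superkey, so BCNF fails.
Its right-hand attributes {B} are all prime, as are those of every other non-superkey FD — the relation is in 3NF.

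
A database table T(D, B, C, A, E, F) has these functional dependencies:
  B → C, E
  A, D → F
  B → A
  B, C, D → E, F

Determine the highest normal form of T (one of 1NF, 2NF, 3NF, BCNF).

1NF

Candidate key: {B, D}. Prime attributes: {B, D}.
For B → C, E we have {B}⁺ = {A, B, C, E}; {B} is not a superkey, so BCNF fails.
B → C, E has non-prime {C, E} on the right and a non-superkey on the left, so 3NF fails.
Since {B} ⊂ {B, D} and {B}⁺ ⊇ {A, C, E} with {A, C, E} non-prime, there is a partial dependency; 2NF fails.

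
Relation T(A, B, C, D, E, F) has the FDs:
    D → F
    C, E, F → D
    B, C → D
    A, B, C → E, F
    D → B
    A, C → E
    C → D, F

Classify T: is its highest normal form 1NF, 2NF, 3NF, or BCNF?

Candidate key: {A, C}. Prime attributes: {A, C}.
For D → F we have {D}⁺ = {B, D, F}; {D} is not a superkey, so BCNF fails.
D → F has non-prime {F} on the right and a non-superkey on the left, so 3NF fails.
Since {C} ⊂ {A, C} and {C}⁺ ⊇ {B, D, F} with {B, D, F} non-prime, there is a partial dependency; 2NF fails.

1NF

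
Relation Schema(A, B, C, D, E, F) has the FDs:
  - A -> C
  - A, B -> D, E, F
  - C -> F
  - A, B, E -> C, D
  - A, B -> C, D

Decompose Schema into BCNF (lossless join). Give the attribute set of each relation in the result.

Candidate key of the original relation: {A, B}.
In {A, B, C, D, E, F}, {A} is not a superkey ({A}⁺ restricted to this set is {A, C, F}), so split on A -> C, F into {A, C, F} and {A, B, D, E}.
In {A, C, F}, {C} is not a superkey ({C}⁺ restricted to this set is {C, F}), so split on C -> F into {C, F} and {A, C}.
{C, F} has no BCNF violation.
{A, C} has no BCNF violation.
{A, B, D, E} has no BCNF violation.

{A, B, D, E}; {A, C}; {C, F}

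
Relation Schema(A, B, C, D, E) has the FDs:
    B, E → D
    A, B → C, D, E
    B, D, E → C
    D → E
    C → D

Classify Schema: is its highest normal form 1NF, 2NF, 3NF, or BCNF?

Candidate key: {A, B}. Prime attributes: {A, B}.
B, E → D: {B, E}⁺ = {B, C, D, E}, which is not all of the attributes, so the left side is not a superkey — BCNF is violated.
B, E → D determines the non-prime attribute {D} from a non-superkey — 3NF is violated.
No proper subset of a key has a non-prime attribute in its closure, so there is no partial dependency; 2NF holds.

2NF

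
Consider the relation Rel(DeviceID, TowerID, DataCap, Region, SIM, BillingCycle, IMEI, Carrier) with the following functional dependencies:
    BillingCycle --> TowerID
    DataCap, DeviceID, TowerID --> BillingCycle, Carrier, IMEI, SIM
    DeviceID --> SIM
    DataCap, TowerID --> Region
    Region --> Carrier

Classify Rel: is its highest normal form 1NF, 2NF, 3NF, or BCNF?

1NF

Candidate keys: {BillingCycle, DataCap, DeviceID}, {DataCap, DeviceID, TowerID}. Prime attributes: {BillingCycle, DataCap, DeviceID, TowerID}.
BillingCycle --> TowerID: {BillingCycle}⁺ = {BillingCycle, TowerID}, which is not all of the attributes, so the left side is not a superkey — BCNF is violated.
DeviceID --> SIM has non-prime {SIM} on the right and a non-superkey on the left, so 3NF fails.
The proper key subset {DeviceID} of {BillingCycle, DataCap, DeviceID} determines non-prime {SIM}, so the relation is not even in 2NF.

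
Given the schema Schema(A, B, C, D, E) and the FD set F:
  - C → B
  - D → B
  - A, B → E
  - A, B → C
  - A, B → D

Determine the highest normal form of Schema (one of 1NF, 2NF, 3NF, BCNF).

3NF

Candidate keys: {A, B}, {A, C}, {A, D}. Prime attributes: {A, B, C, D}.
For C → B we have {C}⁺ = {B, C}; {C} is not a superkey, so BCNF fails.
But every attribute on its right side ({B}) is prime, and the same holds for every other non-superkey FD, so 3NF still holds.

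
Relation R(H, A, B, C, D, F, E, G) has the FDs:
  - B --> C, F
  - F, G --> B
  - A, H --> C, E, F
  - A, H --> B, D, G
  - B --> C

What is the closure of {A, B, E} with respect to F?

{A, B, C, E, F}

Start with {A, B, E}.
B --> C, F applies; add {C, F} → now {A, B, C, E, F}.
No further FD applies.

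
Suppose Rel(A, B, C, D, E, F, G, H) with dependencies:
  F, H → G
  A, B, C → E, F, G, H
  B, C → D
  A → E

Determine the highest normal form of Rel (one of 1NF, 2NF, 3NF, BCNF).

Candidate key: {A, B, C}. Prime attributes: {A, B, C}.
F, H → G breaks BCNF: {F, H}⁺ = {F, G, H}, so {F, H} is not a superkey.
Because {G} is non-prime and the left side of F, H → G is not a superkey, the relation is not in 3NF.
The proper key subset {A} of {A, B, C} determines non-prime {E}, so the relation is not even in 2NF.

1NF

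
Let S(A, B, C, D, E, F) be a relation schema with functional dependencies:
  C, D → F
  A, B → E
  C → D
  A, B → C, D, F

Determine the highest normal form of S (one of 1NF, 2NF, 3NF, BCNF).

2NF

Candidate key: {A, B}. Prime attributes: {A, B}.
C, D → F breaks BCNF: {C, D}⁺ = {C, D, F}, so {C, D} is not a superkey.
C, D → F determines the non-prime attribute {F} from a non-superkey — 3NF is violated.
Checking every proper subset of each key, none determines a non-prime attribute — 2NF is satisfied.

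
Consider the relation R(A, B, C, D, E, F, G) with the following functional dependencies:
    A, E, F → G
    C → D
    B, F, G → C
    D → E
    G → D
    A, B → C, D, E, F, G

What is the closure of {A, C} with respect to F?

{A, C, D, E}

Start with {A, C}.
C → D applies; add {D} → now {A, C, D}.
D → E applies; add {E} → now {A, C, D, E}.
No further FD applies.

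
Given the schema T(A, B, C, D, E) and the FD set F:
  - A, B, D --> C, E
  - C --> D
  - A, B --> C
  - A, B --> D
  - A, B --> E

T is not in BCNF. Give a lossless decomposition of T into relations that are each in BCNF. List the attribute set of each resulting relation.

{A, B, C, E}; {C, D}

Candidate key of the original relation: {A, B}.
{A, B, C, D, E}: {C} determines {C, D} here but is not a superkey — split on C --> D, giving {C, D} and {A, B, C, E}.
{C, D} has no BCNF violation.
{A, B, C, E} has no BCNF violation.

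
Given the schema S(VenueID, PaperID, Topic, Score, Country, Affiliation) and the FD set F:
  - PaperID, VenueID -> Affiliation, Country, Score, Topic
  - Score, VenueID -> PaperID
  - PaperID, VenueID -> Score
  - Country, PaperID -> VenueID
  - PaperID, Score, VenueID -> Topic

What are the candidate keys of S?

Closure of {Country, PaperID} is {Affiliation, Country, PaperID, Score, Topic, VenueID}, the whole schema; {Country, PaperID} is a candidate key.
Closure of {PaperID, VenueID} is {Affiliation, Country, PaperID, Score, Topic, VenueID}, the whole schema; {PaperID, VenueID} is a candidate key.
Closure of {Score, VenueID} is {Affiliation, Country, PaperID, Score, Topic, VenueID}, the whole schema; {Score, VenueID} is a candidate key.
These are minimal and exhaustive — every other superkey contains one of them.

{Country, PaperID}, {PaperID, VenueID}, {Score, VenueID}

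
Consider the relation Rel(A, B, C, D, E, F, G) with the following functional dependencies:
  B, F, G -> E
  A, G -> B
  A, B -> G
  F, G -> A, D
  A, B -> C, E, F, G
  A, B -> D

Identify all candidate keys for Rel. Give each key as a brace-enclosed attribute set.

Closure of {A, B} is {A, B, C, D, E, F, G}, the whole schema; {A, B} is a candidate key.
Closure of {A, G} is {A, B, C, D, E, F, G}, the whole schema; {A, G} is a candidate key.
Closure of {F, G} is {A, B, C, D, E, F, G}, the whole schema; {F, G} is a candidate key.
Any other superkey properly contains one of these, so there are no further candidate keys.

{A, B}, {A, G}, {F, G}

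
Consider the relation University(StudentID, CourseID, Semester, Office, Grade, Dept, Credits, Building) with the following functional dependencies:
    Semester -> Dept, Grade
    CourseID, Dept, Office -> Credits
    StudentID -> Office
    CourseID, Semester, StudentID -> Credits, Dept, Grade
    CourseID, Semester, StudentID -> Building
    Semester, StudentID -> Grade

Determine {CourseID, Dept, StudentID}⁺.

{CourseID, Credits, Dept, Office, StudentID}

Start with {CourseID, Dept, StudentID}.
StudentID -> Office applies; add {Office} → now {CourseID, Dept, Office, StudentID}.
CourseID, Dept, Office -> Credits applies; add {Credits} → now {CourseID, Credits, Dept, Office, StudentID}.
No further FD applies.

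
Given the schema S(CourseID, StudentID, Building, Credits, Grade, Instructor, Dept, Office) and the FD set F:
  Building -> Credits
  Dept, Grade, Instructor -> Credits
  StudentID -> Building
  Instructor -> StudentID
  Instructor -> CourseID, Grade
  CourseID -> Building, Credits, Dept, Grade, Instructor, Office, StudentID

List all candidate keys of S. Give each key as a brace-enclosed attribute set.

Closure of {CourseID} is {Building, CourseID, Credits, Dept, Grade, Instructor, Office, StudentID}, the whole schema; {CourseID} is a candidate key.
Closure of {Instructor} is {Building, CourseID, Credits, Dept, Grade, Instructor, Office, StudentID}, the whole schema; {Instructor} is a candidate key.
Any other superkey properly contains one of these, so there are no further candidate keys.

{CourseID}, {Instructor}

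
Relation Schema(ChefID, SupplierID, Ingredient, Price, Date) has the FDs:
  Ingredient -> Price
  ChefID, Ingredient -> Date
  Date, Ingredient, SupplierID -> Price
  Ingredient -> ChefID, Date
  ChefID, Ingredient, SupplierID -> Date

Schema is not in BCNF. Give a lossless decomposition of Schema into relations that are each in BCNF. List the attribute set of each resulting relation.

{ChefID, Date, Ingredient, Price}; {Ingredient, SupplierID}

Candidate key of the original relation: {Ingredient, SupplierID}.
Within {ChefID, Date, Ingredient, Price, SupplierID}: {Ingredient}⁺ ∩ {ChefID, Date, Ingredient, Price, SupplierID} = {ChefID, Date, Ingredient, Price}, not the whole set, so Ingredient -> ChefID, Date, Price violates BCNF; decompose into {ChefID, Date, Ingredient, Price} and {Ingredient, SupplierID}.
{ChefID, Date, Ingredient, Price}: every determinant is a superkey — BCNF.
{Ingredient, SupplierID}: every determinant is a superkey — BCNF.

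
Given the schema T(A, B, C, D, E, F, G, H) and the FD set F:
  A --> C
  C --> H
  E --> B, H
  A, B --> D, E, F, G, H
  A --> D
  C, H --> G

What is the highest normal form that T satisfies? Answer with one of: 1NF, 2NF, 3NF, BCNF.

1NF

Candidate keys: {A, B}, {A, E}. Prime attributes: {A, B, E}.
A --> C breaks BCNF: {A}⁺ = {A, C, D, G, H}, so {A} is not a superkey.
Because {C} is non-prime and the left side of A --> C is not a superkey, the relation is not in 3NF.
Since {A} ⊂ {A, B} and {A}⁺ ⊇ {C, D, G, H} with {C, D, G, H} non-prime, there is a partial dependency; 2NF fails.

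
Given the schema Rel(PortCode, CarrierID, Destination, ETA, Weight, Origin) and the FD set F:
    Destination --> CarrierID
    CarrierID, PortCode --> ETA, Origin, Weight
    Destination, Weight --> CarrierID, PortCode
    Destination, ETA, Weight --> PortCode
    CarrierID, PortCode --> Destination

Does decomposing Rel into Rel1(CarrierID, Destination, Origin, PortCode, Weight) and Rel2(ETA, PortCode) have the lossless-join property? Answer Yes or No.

No

Common attributes: {PortCode}; their closure is {PortCode}.
Neither Rel1 nor Rel2 is contained in that closure, so the decomposition is lossy.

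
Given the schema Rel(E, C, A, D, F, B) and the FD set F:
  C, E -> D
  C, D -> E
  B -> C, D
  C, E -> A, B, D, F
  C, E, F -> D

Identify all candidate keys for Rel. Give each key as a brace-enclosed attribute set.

{B}, {C, D}, {C, E}

{B}⁺ = {A, B, C, D, E, F}, which is every attribute, so {B} is a candidate key.
{C, D}⁺ = {A, B, C, D, E, F}, which is every attribute, so {C, D} is a candidate key.
{C, E}⁺ = {A, B, C, D, E, F}, which is every attribute, so {C, E} is a candidate key.
These are minimal and exhaustive — every other superkey contains one of them.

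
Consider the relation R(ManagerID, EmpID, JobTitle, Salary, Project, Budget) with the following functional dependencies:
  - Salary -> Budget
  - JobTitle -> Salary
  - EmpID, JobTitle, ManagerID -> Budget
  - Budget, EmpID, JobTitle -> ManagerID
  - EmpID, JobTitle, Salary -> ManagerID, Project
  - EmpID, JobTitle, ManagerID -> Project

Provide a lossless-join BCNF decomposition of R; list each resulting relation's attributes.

Candidate key of the original relation: {EmpID, JobTitle}.
Within {Budget, EmpID, JobTitle, ManagerID, Project, Salary}: {Salary}⁺ ∩ {Budget, EmpID, JobTitle, ManagerID, Project, Salary} = {Budget, Salary}, not the whole set, so Salary -> Budget violates BCNF; decompose into {Budget, Salary} and {EmpID, JobTitle, ManagerID, Project, Salary}.
{Budget, Salary} has no BCNF violation.
Within {EmpID, JobTitle, ManagerID, Project, Salary}: {JobTitle}⁺ ∩ {EmpID, JobTitle, ManagerID, Project, Salary} = {JobTitle, Salary}, not the whole set, so JobTitle -> Salary violates BCNF; decompose into {JobTitle, Salary} and {EmpID, JobTitle, ManagerID, Project}.
{JobTitle, Salary} has no BCNF violation.
{EmpID, JobTitle, ManagerID, Project} has no BCNF violation.

{Budget, Salary}; {EmpID, JobTitle, ManagerID, Project}; {JobTitle, Salary}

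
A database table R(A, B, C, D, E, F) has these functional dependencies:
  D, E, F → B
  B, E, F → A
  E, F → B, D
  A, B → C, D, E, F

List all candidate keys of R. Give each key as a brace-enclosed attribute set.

{A, B}, {E, F}

{A, B} is a candidate key since {A, B}⁺ = {A, B, C, D, E, F} covers every attribute.
{E, F} is a candidate key since {E, F}⁺ = {A, B, C, D, E, F} covers every attribute.
These are minimal and exhaustive — every other superkey contains one of them.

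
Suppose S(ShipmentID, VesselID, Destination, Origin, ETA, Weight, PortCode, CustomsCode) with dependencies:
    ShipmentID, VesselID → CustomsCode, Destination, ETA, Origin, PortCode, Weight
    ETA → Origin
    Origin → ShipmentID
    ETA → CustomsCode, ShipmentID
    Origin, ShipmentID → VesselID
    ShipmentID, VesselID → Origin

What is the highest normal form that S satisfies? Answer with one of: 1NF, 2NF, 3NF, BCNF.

Candidate keys: {ETA}, {Origin}, {ShipmentID, VesselID}. Prime attributes: {ETA, Origin, ShipmentID, VesselID}.
Each dependency's left side is a superkey — BCNF holds.

BCNF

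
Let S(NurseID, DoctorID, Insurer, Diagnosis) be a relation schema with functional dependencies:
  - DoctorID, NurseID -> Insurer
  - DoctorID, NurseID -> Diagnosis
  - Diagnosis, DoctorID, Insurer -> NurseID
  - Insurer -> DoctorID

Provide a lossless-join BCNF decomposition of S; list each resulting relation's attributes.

Candidate keys of the original relation: {Diagnosis, Insurer}, {DoctorID, NurseID}, {Insurer, NurseID}.
Within {Diagnosis, DoctorID, Insurer, NurseID}: {Insurer}⁺ ∩ {Diagnosis, DoctorID, Insurer, NurseID} = {DoctorID, Insurer}, not the whole set, so Insurer -> DoctorID violates BCNF; decompose into {DoctorID, Insurer} and {Diagnosis, Insurer, NurseID}.
{DoctorID, Insurer}: every determinant is a superkey — BCNF.
{Diagnosis, Insurer, NurseID}: every determinant is a superkey — BCNF.

{Diagnosis, Insurer, NurseID}; {DoctorID, Insurer}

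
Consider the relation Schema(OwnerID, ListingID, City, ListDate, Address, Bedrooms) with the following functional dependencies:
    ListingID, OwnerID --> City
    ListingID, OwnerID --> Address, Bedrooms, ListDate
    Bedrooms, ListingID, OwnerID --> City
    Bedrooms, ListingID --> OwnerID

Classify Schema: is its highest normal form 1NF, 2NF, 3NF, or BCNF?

BCNF

Candidate keys: {Bedrooms, ListingID}, {ListingID, OwnerID}. Prime attributes: {Bedrooms, ListingID, OwnerID}.
Each dependency's left side is a superkey — BCNF holds.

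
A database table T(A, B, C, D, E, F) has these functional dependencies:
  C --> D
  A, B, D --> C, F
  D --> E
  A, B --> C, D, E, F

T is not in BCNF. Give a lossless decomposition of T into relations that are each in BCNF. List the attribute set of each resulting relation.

Candidate key of the original relation: {A, B}.
{A, B, C, D, E, F}: {C} determines {C, D, E} here but is not a superkey — split on C --> D, E, giving {C, D, E} and {A, B, C, F}.
{C, D, E}: {D} determines {D, E} here but is not a superkey — split on D --> E, giving {D, E} and {C, D}.
{D, E} is in BCNF.
{C, D} is in BCNF.
{A, B, C, F} is in BCNF.

{A, B, C, F}; {C, D}; {D, E}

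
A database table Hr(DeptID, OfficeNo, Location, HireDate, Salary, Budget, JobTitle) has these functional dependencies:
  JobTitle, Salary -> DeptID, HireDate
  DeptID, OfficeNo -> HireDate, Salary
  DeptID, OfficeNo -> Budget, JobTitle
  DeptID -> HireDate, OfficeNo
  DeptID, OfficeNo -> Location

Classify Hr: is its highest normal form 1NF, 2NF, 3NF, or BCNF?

Candidate keys: {DeptID}, {JobTitle, Salary}. Prime attributes: {DeptID, JobTitle, Salary}.
Every FD has a superkey on the left, so the relation is in BCNF.

BCNF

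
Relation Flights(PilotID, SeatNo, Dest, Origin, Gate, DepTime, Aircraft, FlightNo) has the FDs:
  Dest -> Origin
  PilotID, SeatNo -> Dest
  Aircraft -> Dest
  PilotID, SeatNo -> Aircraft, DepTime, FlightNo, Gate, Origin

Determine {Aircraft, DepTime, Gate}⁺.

{Aircraft, DepTime, Dest, Gate, Origin}

Start with {Aircraft, DepTime, Gate}.
Aircraft -> Dest applies; add {Dest} → now {Aircraft, DepTime, Dest, Gate}.
Dest -> Origin applies; add {Origin} → now {Aircraft, DepTime, Dest, Gate, Origin}.
No further FD applies.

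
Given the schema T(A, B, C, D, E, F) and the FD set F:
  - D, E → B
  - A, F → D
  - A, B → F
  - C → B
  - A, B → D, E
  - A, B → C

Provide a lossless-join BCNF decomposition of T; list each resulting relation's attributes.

{A, C, E, F}; {A, D, F}; {B, D, E}

Candidate keys of the original relation: {A, B}, {A, C}, {A, D, E}, {A, E, F}.
In {A, B, C, D, E, F}, {D, E} is not a superkey ({D, E}⁺ restricted to this set is {B, D, E}), so split on D, E → B into {B, D, E} and {A, C, D, E, F}.
{B, D, E}: every determinant is a superkey — BCNF.
In {A, C, D, E, F}, {A, F} is not a superkey ({A, F}⁺ restricted to this set is {A, D, F}), so split on A, F → D into {A, D, F} and {A, C, E, F}.
{A, D, F}: every determinant is a superkey — BCNF.
{A, C, E, F}: every determinant is a superkey — BCNF.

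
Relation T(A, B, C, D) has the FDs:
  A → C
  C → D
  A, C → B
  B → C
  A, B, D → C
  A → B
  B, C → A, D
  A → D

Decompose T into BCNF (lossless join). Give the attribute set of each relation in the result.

{A, B, C}; {C, D}

Candidate keys of the original relation: {A}, {B}.
In {A, B, C, D}, {C} is not a superkey ({C}⁺ restricted to this set is {C, D}), so split on C → D into {C, D} and {A, B, C}.
{C, D} has no BCNF violation.
{A, B, C} has no BCNF violation.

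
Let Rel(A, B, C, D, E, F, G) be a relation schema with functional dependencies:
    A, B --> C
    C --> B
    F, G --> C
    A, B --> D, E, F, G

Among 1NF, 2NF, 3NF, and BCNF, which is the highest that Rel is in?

Candidate keys: {A, B}, {A, C}, {A, F, G}. Prime attributes: {A, B, C, F, G}.
For C --> B we have {C}⁺ = {B, C}; {C} is not a superkey, so BCNF fails.
Its right-hand attributes {B} are all prime, as are those of every other non-superkey FD — the relation is in 3NF.

3NF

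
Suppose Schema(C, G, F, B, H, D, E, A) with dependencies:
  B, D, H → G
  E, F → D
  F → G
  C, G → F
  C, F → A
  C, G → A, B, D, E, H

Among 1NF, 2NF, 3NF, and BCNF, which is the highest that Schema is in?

Candidate keys: {B, C, D, H}, {C, F}, {C, G}. Prime attributes: {B, C, D, F, G, H}.
For B, D, H → G we have {B, D, H}⁺ = {B, D, G, H}; {B, D, H} is not a superkey, so BCNF fails.
But every attribute on its right side ({G}) is prime, and the same holds for every other non-superkey FD, so 3NF still holds.

3NF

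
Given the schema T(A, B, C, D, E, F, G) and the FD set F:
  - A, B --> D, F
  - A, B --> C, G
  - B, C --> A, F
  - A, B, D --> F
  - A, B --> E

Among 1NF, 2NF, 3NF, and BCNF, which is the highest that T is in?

BCNF

Candidate keys: {A, B}, {B, C}. Prime attributes: {A, B, C}.
The left-hand side of every FD is a superkey, so BCNF is satisfied.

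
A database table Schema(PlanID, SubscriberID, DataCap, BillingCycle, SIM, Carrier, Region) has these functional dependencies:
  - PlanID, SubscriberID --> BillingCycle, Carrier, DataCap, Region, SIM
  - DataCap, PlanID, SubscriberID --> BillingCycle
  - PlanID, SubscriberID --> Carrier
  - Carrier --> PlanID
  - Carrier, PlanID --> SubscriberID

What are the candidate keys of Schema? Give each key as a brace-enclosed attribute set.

{Carrier}, {PlanID, SubscriberID}

{Carrier} is a candidate key since {Carrier}⁺ = {BillingCycle, Carrier, DataCap, PlanID, Region, SIM, SubscriberID} covers every attribute.
{PlanID, SubscriberID} is a candidate key since {PlanID, SubscriberID}⁺ = {BillingCycle, Carrier, DataCap, PlanID, Region, SIM, SubscriberID} covers every attribute.
Any other superkey properly contains one of these, so there are no further candidate keys.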